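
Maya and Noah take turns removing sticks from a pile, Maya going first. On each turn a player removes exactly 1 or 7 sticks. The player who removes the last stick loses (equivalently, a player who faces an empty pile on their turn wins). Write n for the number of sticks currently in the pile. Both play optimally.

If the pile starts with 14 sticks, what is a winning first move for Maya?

Remove 1, leaving 13.

Work bottom-up. With no move the player to move wins. Otherwise the position is W if at least one move leads to an L position for the opponent, and L if every move leads to a W.
n=0: no move; the opponent has just taken the last stick and therefore loses → W
n=1: only reaches 0(W), which is W → L
n=2: reaches L-position 1 → W
n=3: only reaches 2(W), which is W → L
n=4: reaches L-position 3 → W
n=5: only reaches 4(W), which is W → L
n=6: reaches L-position 5 → W
n=7: only reaches 6(W), 0(W), all W → L
n=8: reaches L-position 7 → W
n=9: only reaches 8(W), 2(W), all W → L
n=10: reaches L-position 9 → W
n=11: only reaches 10(W), 4(W), all W → L
n=12: reaches L-position 11 → W
n=13: only reaches 12(W), 6(W), all W → L
n=14: reaches L-position 13 → W
From 14, the L positions reachable in one move are: 13, 7. Any move reaching one of these is winning.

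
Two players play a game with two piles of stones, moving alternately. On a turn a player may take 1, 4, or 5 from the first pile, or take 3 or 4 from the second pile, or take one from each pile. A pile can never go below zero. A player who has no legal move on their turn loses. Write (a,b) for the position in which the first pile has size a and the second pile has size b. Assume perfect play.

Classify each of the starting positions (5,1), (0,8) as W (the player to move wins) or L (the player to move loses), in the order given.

(5,1): W, (0,8): L

Work bottom-up. With no move the player to move loses. Otherwise the position is W if at least one move leads to an L position for the opponent, and L if every move leads to a W.
No move ever increases a pile, so every position that can arise here has a ≤ 5 and b ≤ 8; it is enough to label the cells with 0 ≤ a ≤ 5 and 0 ≤ b ≤ 8.
Every move lowers a or b (never raises either), so fill the grid row by row in increasing a, and left to right within a row: each cell's successors are then already labelled.
      b=0  b=1  b=2  b=3  b=4  b=5  b=6  b=7  b=8
a=0:    L    L    L    W    W    W    W    L    L
a=1:    W    W    W    W    L    L    L    W    W
a=2:    L    L    L    W    W    W    W    W    L
a=3:    W    W    W    W    L    L    L    W    W
a=4:    W    W    W    L    W    W    W    W    W
a=5:    W    W    W    W    W    W    W    W    W
Cells with no legal move (terminal, hence L): (0,0), (0,1), (0,2).
The remaining L cells, each justified by listing all of its moves:
(0,7): only reaches (0,4)(W), (0,3)(W), all W → L
(0,8): only reaches (0,5)(W), (0,4)(W), all W → L
(1,4): only reaches (0,4)(W), (1,1)(W), (1,0)(W), (0,3)(W), all W → L
(1,5): only reaches (0,5)(W), (1,2)(W), (1,1)(W), (0,4)(W), all W → L
(1,6): only reaches (0,6)(W), (1,3)(W), (1,2)(W), (0,5)(W), all W → L
(2,0): only reaches (1,0)(W), which is W → L
(2,1): only reaches (1,1)(W), (1,0)(W), all W → L
(2,2): only reaches (1,2)(W), (1,1)(W), all W → L
(2,8): only reaches (1,8)(W), (2,5)(W), (2,4)(W), (1,7)(W), all W → L
(3,4): only reaches (2,4)(W), (3,1)(W), (3,0)(W), (2,3)(W), all W → L
(3,5): only reaches (2,5)(W), (3,2)(W), (3,1)(W), (2,4)(W), all W → L
(3,6): only reaches (2,6)(W), (3,3)(W), (3,2)(W), (2,5)(W), all W → L
(4,3): only reaches (3,3)(W), (0,3)(W), (4,0)(W), (3,2)(W), all W → L
Every other cell has at least one move into one of the L cells above, so it is W.
(5,1): the move to (0,1) reaches an L cell, so W
(0,8): one of the L cells justified above, so L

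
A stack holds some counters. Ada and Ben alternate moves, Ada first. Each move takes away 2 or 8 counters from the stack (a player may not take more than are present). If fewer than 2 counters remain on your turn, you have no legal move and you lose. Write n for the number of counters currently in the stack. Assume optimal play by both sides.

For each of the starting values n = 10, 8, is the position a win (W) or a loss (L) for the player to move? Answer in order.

Positions with no move are L. A position that does have a move is losing for the player to move precisely when every available move leads to a winning position for the opponent. Fill in the labels:
n=0: no move → L
n=1: no move → L
n=2: →0(L), so W
n=3: →1(L), so W
n=4: →2(W) only, which is W, so L
n=5: →3(W) only, which is W, so L
n=6: →4(L), so W
n=7: →5(L), so W
n=8: →0(L), so W
n=9: →1(L), so W
n=10: →8(W), 2(W) — all W, so L

10: L, 8: W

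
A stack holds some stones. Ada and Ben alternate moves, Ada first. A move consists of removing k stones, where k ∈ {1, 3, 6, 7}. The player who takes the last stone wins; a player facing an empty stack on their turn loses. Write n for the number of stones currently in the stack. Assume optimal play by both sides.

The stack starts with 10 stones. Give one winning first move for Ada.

Label each position W (a win for the player to move) or L (a loss). A position with no legal move is L; any other position is W exactly when some move reaches an L, and L when every move reaches a W.
n=0: no move → L
n=1: →0(L), so W
n=2: →1(W) only, which is W, so L
n=3: →2(L), so W
n=4: →3(W), 1(W) — all W, so L
n=5: →4(L), so W
n=6: →0(L), so W
n=7: →4(L), so W
n=8: →2(L), so W
n=9: →2(L), so W
n=10: →4(L), so W
From 10, the L positions reachable in one move are: 4.

Remove 6, leaving 4.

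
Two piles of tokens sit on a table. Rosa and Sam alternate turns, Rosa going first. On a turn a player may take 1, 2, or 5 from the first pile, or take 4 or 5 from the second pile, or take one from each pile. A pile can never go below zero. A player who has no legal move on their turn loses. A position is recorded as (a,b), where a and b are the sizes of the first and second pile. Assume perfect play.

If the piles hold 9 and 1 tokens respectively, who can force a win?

Work bottom-up. With no move the player to move loses. Otherwise the position is W if at least one move leads to an L position for the opponent, and L if every move leads to a W.
No move ever increases a pile, so every position that can arise here has a ≤ 9 and b ≤ 1; it is enough to label the cells with 0 ≤ a ≤ 9 and 0 ≤ b ≤ 1.
Every move lowers a or b (never raises either), so fill the grid row by row in increasing a, and left to right within a row: each cell's successors are then already labelled.
      b=0  b=1
a=0:    L    L
a=1:    W    W
a=2:    W    W
a=3:    L    L
a=4:    W    W
a=5:    W    W
a=6:    L    L
a=7:    W    W
a=8:    W    W
a=9:    L    L
Cells with no legal move (terminal, hence L): (0,0), (0,1).
The remaining L cells, each justified by listing all of its moves:
(3,0): moves to (2,0)(W), (1,0)(W); every one is W ⇒ L
(3,1): moves to (2,1)(W), (1,1)(W), (2,0)(W); every one is W ⇒ L
(6,0): moves to (5,0)(W), (4,0)(W), (1,0)(W); every one is W ⇒ L
(6,1): moves to (5,1)(W), (4,1)(W), (1,1)(W), (5,0)(W); every one is W ⇒ L
(9,0): moves to (8,0)(W), (7,0)(W), (4,0)(W); every one is W ⇒ L
(9,1): moves to (8,1)(W), (7,1)(W), (4,1)(W), (8,0)(W); every one is W ⇒ L
Every other cell has at least one move into one of the L cells above, so it is W.
Every move from (9,1) reaches a W position, so the mover loses.

Sam wins.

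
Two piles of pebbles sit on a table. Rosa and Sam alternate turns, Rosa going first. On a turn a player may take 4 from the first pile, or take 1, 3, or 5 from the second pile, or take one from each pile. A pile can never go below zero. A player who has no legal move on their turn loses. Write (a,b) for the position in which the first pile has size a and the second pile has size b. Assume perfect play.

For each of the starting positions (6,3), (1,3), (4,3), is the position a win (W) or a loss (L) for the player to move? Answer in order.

Classify positions by backward induction: terminal positions (no move available) are L. From any other position, the mover wins iff some move reaches an L.
No move ever increases a pile, so every position that can arise here has a ≤ 6 and b ≤ 3; it is enough to label the cells with 0 ≤ a ≤ 6 and 0 ≤ b ≤ 3.
Every move lowers a or b (never raises either), so fill the grid row by row in increasing a, and left to right within a row: each cell's successors are then already labelled.
      b=0  b=1  b=2  b=3
a=0:    L    W    L    W
a=1:    L    W    L    W
a=2:    L    W    L    W
a=3:    L    W    L    W
a=4:    W    W    W    W
a=5:    W    L    W    L
a=6:    W    L    W    L
Cells with no legal move (terminal, hence L): (0,0), (1,0), (2,0), (3,0).
The remaining L cells, each justified by listing all of its moves:
(0,2): only reaches (0,1)(W), which is W → L
(1,2): only reaches (1,1)(W), (0,1)(W), all W → L
(2,2): only reaches (2,1)(W), (1,1)(W), all W → L
(3,2): only reaches (3,1)(W), (2,1)(W), all W → L
(5,1): only reaches (1,1)(W), (5,0)(W), (4,0)(W), all W → L
(5,3): only reaches (1,3)(W), (5,2)(W), (5,0)(W), (4,2)(W), all W → L
(6,1): only reaches (2,1)(W), (6,0)(W), (5,0)(W), all W → L
(6,3): only reaches (2,3)(W), (6,2)(W), (6,0)(W), (5,2)(W), all W → L
Every other cell has at least one move into one of the L cells above, so it is W.
(6,3): one of the L cells justified above, so L
(1,3): the move to (1,2) reaches an L cell, so W
(4,3): the move to (3,2) reaches an L cell, so W

(6,3): L, (1,3): W, (4,3): W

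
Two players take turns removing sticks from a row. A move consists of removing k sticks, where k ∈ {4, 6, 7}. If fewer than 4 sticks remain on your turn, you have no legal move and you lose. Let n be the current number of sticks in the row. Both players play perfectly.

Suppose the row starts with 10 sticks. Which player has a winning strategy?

Build the W/L table. Terminal = L. A non-terminal position is W if it has a move to some L; otherwise it is L.
n=0: no move → L
n=1: no move → L
n=2: no move → L
n=3: no move → L
n=4: W (go to 0, an L position)
n=5: W (go to 1, an L position)
n=6: W (go to 2, an L position)
n=7: W (go to 3, an L position)
n=8: W (go to 2, an L position)
n=9: W (go to 3, an L position)
n=10: W (go to 3, an L position)
The starting position 10 is W: the player to move should remove 7, leaving 3, handing over an L position.

The first player wins.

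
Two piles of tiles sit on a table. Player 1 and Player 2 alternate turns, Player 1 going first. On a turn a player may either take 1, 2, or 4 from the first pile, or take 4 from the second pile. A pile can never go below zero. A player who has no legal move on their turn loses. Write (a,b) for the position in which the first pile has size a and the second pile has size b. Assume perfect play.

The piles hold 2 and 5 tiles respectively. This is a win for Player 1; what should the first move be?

Move to (1,5).

Compute win/loss labels from the base case upward. A position with no move is L. Any other position is W if it can reach an L in one move, else L.
No move ever increases a pile, so every position that can arise here has a ≤ 2 and b ≤ 5; it is enough to label the cells with 0 ≤ a ≤ 2 and 0 ≤ b ≤ 5.
Every move lowers a or b (never raises either), so fill the grid row by row in increasing a, and left to right within a row: each cell's successors are then already labelled.
      b=0  b=1  b=2  b=3  b=4  b=5
a=0:    L    L    L    L    W    W
a=1:    W    W    W    W    L    L
a=2:    W    W    W    W    W    W
Cells with no legal move (terminal, hence L): (0,0), (0,1), (0,2), (0,3).
The remaining L cells, each justified by listing all of its moves:
(1,4): L (options (0,4)(W), (1,0)(W) are all W)
(1,5): L (options (0,5)(W), (1,1)(W) are all W)
Every other cell has at least one move into one of the L cells above, so it is W.
From (2,5), the L positions reachable in one move are: (1,5).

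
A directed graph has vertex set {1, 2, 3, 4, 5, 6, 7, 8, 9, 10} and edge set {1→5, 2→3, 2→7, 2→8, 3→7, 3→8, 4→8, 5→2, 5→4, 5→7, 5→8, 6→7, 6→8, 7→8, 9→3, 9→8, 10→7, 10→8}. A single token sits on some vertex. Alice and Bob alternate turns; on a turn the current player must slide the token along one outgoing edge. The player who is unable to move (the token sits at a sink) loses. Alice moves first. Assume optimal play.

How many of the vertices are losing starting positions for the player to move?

2

Positions with no move are L. A position that does have a move is losing for the player to move precisely when every available move leads to a winning position for the opponent. Fill in the labels:
Every edge goes from a vertex to one that appears earlier in the order 8, 7, 3, 2, 4, 5, 9, 10, 6, 1, so processing vertices in that order labels each vertex after all of its successors.
8: no outgoing edge → L
7: can move to 8, which is L ⇒ W
3: can move to 8, which is L ⇒ W
2: can move to 8, which is L ⇒ W
4: can move to 8, which is L ⇒ W
5: can move to 8, which is L ⇒ W
9: can move to 8, which is L ⇒ W
10: can move to 8, which is L ⇒ W
6: can move to 8, which is L ⇒ W
1: the only move is to 5(W), a W ⇒ L
The L vertices are 1, 8; that is 2 in all.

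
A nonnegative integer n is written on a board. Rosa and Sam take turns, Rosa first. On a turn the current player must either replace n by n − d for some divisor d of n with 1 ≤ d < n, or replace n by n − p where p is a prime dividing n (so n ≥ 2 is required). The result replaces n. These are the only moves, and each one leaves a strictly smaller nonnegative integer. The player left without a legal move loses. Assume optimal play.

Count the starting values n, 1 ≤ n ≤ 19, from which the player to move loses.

4

Use the standard recursion: the mover loses at a terminal position; elsewhere, the mover wins exactly when some move hands the opponent an L position.
n=0: no move → L
n=1: no move → L
n=2: can move to 0, which is L ⇒ W
n=3: can move to 0, which is L ⇒ W
n=4: moves to 2(W), 3(W); every one is W ⇒ L
n=5: can move to 0, which is L ⇒ W
n=6: can move to 4, which is L ⇒ W
n=7: can move to 0, which is L ⇒ W
n=8: can move to 4, which is L ⇒ W
n=9: moves to 6(W), 8(W); every one is W ⇒ L
n=10: can move to 9, which is L ⇒ W
n=11: can move to 0, which is L ⇒ W
n=12: can move to 9, which is L ⇒ W
n=13: can move to 0, which is L ⇒ W
n=14: moves to 7(W), 12(W), 13(W); every one is W ⇒ L
n=15: can move to 14, which is L ⇒ W
n=16: can move to 14, which is L ⇒ W
n=17: can move to 0, which is L ⇒ W
n=18: can move to 9, which is L ⇒ W
n=19: can move to 0, which is L ⇒ W
L entries with 1 ≤ n ≤ 19 (n=0 is outside the asked range and is not counted): n = 1, 4, 9, 14; that makes 4.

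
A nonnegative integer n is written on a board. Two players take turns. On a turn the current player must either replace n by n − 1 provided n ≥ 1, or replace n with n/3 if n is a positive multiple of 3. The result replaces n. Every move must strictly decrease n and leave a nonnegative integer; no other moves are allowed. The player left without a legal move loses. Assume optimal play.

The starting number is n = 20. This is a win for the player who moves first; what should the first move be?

Move to 19.

Classify positions by backward induction: terminal positions (no move available) are L. From any other position, the mover wins iff some move reaches an L.
n=0: no move → L
n=1: W (go to 0, an L position)
n=2: L (sole option 1(W) is W)
n=3: W (go to 2, an L position)
n=4: L (sole option 3(W) is W)
n=5: W (go to 4, an L position)
n=6: W (go to 2, an L position)
n=7: L (sole option 6(W) is W)
n=8: W (go to 7, an L position)
n=9: L (options 3(W), 8(W) are all W)
n=10: W (go to 9, an L position)
n=11: L (sole option 10(W) is W)
n=12: W (go to 4, an L position)
n=13: L (sole option 12(W) is W)
n=14: W (go to 13, an L position)
n=15: L (options 5(W), 14(W) are all W)
n=16: W (go to 15, an L position)
n=17: L (sole option 16(W) is W)
n=18: W (go to 17, an L position)
n=19: L (sole option 18(W) is W)
n=20: W (go to 19, an L position)
From 20, the L positions reachable in one move are: 19.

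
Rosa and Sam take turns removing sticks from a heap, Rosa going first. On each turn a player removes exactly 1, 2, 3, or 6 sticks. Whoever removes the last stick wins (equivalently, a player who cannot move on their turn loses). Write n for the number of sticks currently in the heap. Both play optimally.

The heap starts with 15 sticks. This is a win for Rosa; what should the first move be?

Remove 3, leaving 12.

Compute win/loss labels from the base case upward. A position with no move is L. Any other position is W if it can reach an L in one move, else L.
n=0: no move → L
n=1: W (go to 0, an L position)
n=2: W (go to 0, an L position)
n=3: W (go to 0, an L position)
n=4: L (options 3(W), 2(W), 1(W) are all W)
n=5: W (go to 4, an L position)
n=6: W (go to 4, an L position)
n=7: W (go to 4, an L position)
n=8: L (options 7(W), 6(W), 5(W), 2(W) are all W)
n=9: W (go to 8, an L position)
n=10: W (go to 8, an L position)
n=11: W (go to 8, an L position)
n=12: L (options 11(W), 10(W), 9(W), 6(W) are all W)
n=13: W (go to 12, an L position)
n=14: W (go to 12, an L position)
n=15: W (go to 12, an L position)
From 15, the L positions reachable in one move are: 12.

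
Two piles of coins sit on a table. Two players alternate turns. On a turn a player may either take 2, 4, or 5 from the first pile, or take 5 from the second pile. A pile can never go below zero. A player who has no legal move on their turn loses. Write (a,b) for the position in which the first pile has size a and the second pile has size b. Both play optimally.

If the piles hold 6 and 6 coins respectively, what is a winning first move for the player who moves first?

Build the W/L table. Terminal = L. A non-terminal position is W if it has a move to some L; otherwise it is L.
No move ever increases a pile, so every position that can arise here has a ≤ 6 and b ≤ 6; it is enough to label the cells with 0 ≤ a ≤ 6 and 0 ≤ b ≤ 6.
Every move lowers a or b (never raises either), so fill the grid row by row in increasing a, and left to right within a row: each cell's successors are then already labelled.
      b=0  b=1  b=2  b=3  b=4  b=5  b=6
a=0:    L    L    L    L    L    W    W
a=1:    L    L    L    L    L    W    W
a=2:    W    W    W    W    W    L    L
a=3:    W    W    W    W    W    L    L
a=4:    W    W    W    W    W    W    W
a=5:    W    W    W    W    W    W    W
a=6:    W    W    W    W    W    W    W
Cells with no legal move (terminal, hence L): (0,0), (0,1), (0,2), (0,3), (0,4), (1,0), (1,1), (1,2), (1,3), (1,4).
The remaining L cells, each justified by listing all of its moves:
(2,5): →(0,5)(W), (2,0)(W) — all W, so L
(2,6): →(0,6)(W), (2,1)(W) — all W, so L
(3,5): →(1,5)(W), (3,0)(W) — all W, so L
(3,6): →(1,6)(W), (3,1)(W) — all W, so L
Every other cell has at least one move into one of the L cells above, so it is W.
From (6,6), the L positions reachable in one move are: (2,6).

Move to (2,6).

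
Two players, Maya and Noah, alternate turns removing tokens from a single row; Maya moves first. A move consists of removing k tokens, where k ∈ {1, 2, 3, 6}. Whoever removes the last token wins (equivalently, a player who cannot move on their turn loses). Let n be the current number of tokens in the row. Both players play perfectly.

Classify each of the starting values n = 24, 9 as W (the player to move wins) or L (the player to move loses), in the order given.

Positions with no move are L. A position that does have a move is losing for the player to move precisely when every available move leads to a winning position for the opponent. Fill in the labels:
n=0: no move → L
n=1: W (go to 0, an L position)
n=2: W (go to 0, an L position)
n=3: W (go to 0, an L position)
n=4: L (options 3(W), 2(W), 1(W) are all W)
n=5: W (go to 4, an L position)
n=6: W (go to 4, an L position)
n=7: W (go to 4, an L position)
n=8: L (options 7(W), 6(W), 5(W), 2(W) are all W)
n=9: W (go to 8, an L position)
n=10: W (go to 8, an L position)
n=11: W (go to 8, an L position)
n=12: L (options 11(W), 10(W), 9(W), 6(W) are all W)
n=13: W (go to 12, an L position)
n=14: W (go to 12, an L position)
n=15: W (go to 12, an L position)
n=16: L (options 15(W), 14(W), 13(W), 10(W) are all W)
n=17: W (go to 16, an L position)
n=18: W (go to 16, an L position)
n=19: W (go to 16, an L position)
n=20: L (options 19(W), 18(W), 17(W), 14(W) are all W)
n=21: W (go to 20, an L position)
n=22: W (go to 20, an L position)
n=23: W (go to 20, an L position)
n=24: L (options 23(W), 22(W), 21(W), 18(W) are all W)

24: L, 9: W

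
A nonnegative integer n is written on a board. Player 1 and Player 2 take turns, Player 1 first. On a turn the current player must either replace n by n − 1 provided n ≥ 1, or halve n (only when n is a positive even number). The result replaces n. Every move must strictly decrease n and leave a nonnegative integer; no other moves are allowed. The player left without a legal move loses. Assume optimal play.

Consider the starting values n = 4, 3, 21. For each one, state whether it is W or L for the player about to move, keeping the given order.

4: W, 3: W, 21: L

Compute win/loss labels from the base case upward. A position with no move is L. Any other position is W if it can reach an L in one move, else L.
n=0: no move → L
n=1: can move to 0, which is L ⇒ W
n=2: the only move is to 1(W), a W ⇒ L
n=3: can move to 2, which is L ⇒ W
n=4: can move to 2, which is L ⇒ W
n=5: the only move is to 4(W), a W ⇒ L
n=6: can move to 5, which is L ⇒ W
n=7: the only move is to 6(W), a W ⇒ L
n=8: can move to 7, which is L ⇒ W
n=9: the only move is to 8(W), a W ⇒ L
n=10: can move to 5, which is L ⇒ W
n=11: the only move is to 10(W), a W ⇒ L
n=12: can move to 11, which is L ⇒ W
n=13: the only move is to 12(W), a W ⇒ L
n=14: can move to 7, which is L ⇒ W
n=15: the only move is to 14(W), a W ⇒ L
n=16: can move to 15, which is L ⇒ W
n=17: the only move is to 16(W), a W ⇒ L
n=18: can move to 9, which is L ⇒ W
n=19: the only move is to 18(W), a W ⇒ L
n=20: can move to 19, which is L ⇒ W
n=21: the only move is to 20(W), a W ⇒ L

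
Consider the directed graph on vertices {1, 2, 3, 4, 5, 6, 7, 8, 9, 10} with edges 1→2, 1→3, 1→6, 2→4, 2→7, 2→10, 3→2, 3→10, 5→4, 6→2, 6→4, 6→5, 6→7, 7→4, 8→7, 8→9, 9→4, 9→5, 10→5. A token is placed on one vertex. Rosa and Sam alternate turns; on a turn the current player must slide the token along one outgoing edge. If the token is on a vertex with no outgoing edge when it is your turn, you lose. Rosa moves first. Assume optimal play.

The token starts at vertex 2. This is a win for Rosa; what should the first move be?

Move to 10.

Use the standard recursion: the mover loses at a terminal position; elsewhere, the mover wins exactly when some move hands the opponent an L position.
Every edge goes from a vertex to one that appears earlier in the order 4, 7, 5, 10, 2, 9, 8, 3, 6, 1, so processing vertices in that order labels each vertex after all of its successors.
4: no outgoing edge → L
7: →4(L), so W
5: →4(L), so W
10: →5(W) only, which is W, so L
2: →10(L), so W
9: →4(L), so W
8: →9(W), 7(W) — all W, so L
3: →10(L), so W
6: →4(L), so W
1: →6(W), 3(W), 2(W) — all W, so L
From 2, the L positions reachable in one move are: 10, 4. Any move reaching one of these is winning.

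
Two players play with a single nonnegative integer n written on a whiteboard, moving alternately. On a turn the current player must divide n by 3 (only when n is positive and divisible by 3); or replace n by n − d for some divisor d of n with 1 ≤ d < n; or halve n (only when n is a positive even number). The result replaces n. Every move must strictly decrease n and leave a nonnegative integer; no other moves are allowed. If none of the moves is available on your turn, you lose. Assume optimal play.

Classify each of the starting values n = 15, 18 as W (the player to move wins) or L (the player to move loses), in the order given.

15: L, 18: W

Positions with no move are L. A position that does have a move is losing for the player to move precisely when every available move leads to a winning position for the opponent. Fill in the labels:
n=0: no move → L
n=1: no move → L
n=2: W (go to 1, an L position)
n=3: W (go to 1, an L position)
n=4: L (options 2(W), 3(W) are all W)
n=5: W (go to 4, an L position)
n=6: W (go to 4, an L position)
n=7: L (sole option 6(W) is W)
n=8: W (go to 4, an L position)
n=9: L (options 3(W), 6(W), 8(W) are all W)
n=10: W (go to 9, an L position)
n=11: L (sole option 10(W) is W)
n=12: W (go to 4, an L position)
n=13: L (sole option 12(W) is W)
n=14: W (go to 7, an L position)
n=15: L (options 5(W), 10(W), 12(W), 14(W) are all W)
n=16: W (go to 15, an L position)
n=17: L (sole option 16(W) is W)
n=18: W (go to 9, an L position)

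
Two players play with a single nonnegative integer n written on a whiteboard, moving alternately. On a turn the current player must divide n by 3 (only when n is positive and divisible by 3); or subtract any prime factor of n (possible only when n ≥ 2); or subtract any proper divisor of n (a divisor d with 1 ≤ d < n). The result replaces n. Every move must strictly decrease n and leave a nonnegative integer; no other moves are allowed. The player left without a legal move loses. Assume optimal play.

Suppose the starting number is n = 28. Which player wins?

Build the W/L table. Terminal = L. A non-terminal position is W if it has a move to some L; otherwise it is L.
n=0: no move → L
n=1: no move → L
n=2: W (go to 0, an L position)
n=3: W (go to 0, an L position)
n=4: L (options 2(W), 3(W) are all W)
n=5: W (go to 0, an L position)
n=6: W (go to 4, an L position)
n=7: W (go to 0, an L position)
n=8: W (go to 4, an L position)
n=9: L (options 3(W), 6(W), 8(W) are all W)
n=10: W (go to 9, an L position)
n=11: W (go to 0, an L position)
n=12: W (go to 4, an L position)
n=13: W (go to 0, an L position)
n=14: L (options 7(W), 12(W), 13(W) are all W)
n=15: W (go to 14, an L position)
n=16: W (go to 14, an L position)
n=17: W (go to 0, an L position)
n=18: W (go to 9, an L position)
n=19: W (go to 0, an L position)
n=20: L (options 10(W), 15(W), 16(W), 18(W), 19(W) are all W)
n=21: W (go to 14, an L position)
n=22: W (go to 20, an L position)
n=23: W (go to 0, an L position)
n=24: W (go to 20, an L position)
n=25: W (go to 20, an L position)
n=26: L (options 13(W), 24(W), 25(W) are all W)
n=27: W (go to 9, an L position)
n=28: W (go to 14, an L position)
The starting position 28 is W: the player to move should move to 14, handing over an L position.

The first player wins.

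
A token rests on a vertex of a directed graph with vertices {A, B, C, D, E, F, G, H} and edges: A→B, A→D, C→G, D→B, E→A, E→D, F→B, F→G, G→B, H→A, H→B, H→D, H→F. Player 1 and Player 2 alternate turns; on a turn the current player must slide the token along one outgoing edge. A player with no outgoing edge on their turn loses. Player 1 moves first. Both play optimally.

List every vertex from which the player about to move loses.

B, C, E

Classify positions by backward induction: terminal positions (no move available) are L. From any other position, the mover wins iff some move reaches an L.
Every edge goes from a vertex to one that appears earlier in the order B, D, A, G, C, E, F, H, so processing vertices in that order labels each vertex after all of its successors.
B: no outgoing edge → L
D: →B(L), so W
A: →B(L), so W
G: →B(L), so W
C: →G(W) only, which is W, so L
E: →A(W), D(W) — all W, so L
F: →B(L), so W
H: →B(L), so W
Reading off the rows marked L gives the requested list; there are 3 such vertices.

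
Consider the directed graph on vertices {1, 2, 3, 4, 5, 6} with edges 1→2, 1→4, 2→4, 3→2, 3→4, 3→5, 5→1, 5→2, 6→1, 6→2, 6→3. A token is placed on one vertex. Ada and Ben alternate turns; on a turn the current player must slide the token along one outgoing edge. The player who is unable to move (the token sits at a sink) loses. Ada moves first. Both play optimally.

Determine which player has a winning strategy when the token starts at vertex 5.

Ben wins.

Compute win/loss labels from the base case upward. A position with no move is L. Any other position is W if it can reach an L in one move, else L.
Every edge goes from a vertex to one that appears earlier in the order 4, 2, 1, 5, 3, 6, so processing vertices in that order labels each vertex after all of its successors.
4: no outgoing edge → L
2: →4(L), so W
1: →4(L), so W
5: →1(W), 2(W) — all W, so L
3: →5(L), so W
6: →3(W), 1(W), 2(W) — all W, so L
The starting position 5 is L: whatever Ada does, the opponent receives a W position.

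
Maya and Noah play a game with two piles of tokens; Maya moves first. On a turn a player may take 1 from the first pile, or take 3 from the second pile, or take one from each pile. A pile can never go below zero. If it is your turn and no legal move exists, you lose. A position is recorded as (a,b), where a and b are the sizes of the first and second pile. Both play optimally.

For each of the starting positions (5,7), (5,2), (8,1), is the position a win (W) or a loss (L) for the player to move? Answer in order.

Build the W/L table. Terminal = L. A non-terminal position is W if it has a move to some L; otherwise it is L.
No move ever increases a pile, so every position that can arise here has a ≤ 8 and b ≤ 7; it is enough to label the cells with 0 ≤ a ≤ 8 and 0 ≤ b ≤ 7.
Every move lowers a or b (never raises either), so fill the grid row by row in increasing a, and left to right within a row: each cell's successors are then already labelled.
      b=0  b=1  b=2  b=3  b=4  b=5  b=6  b=7
a=0:    L    L    L    W    W    W    L    L
a=1:    W    W    W    W    L    L    W    W
a=2:    L    L    L    W    W    W    W    L
a=3:    W    W    W    W    L    L    L    W
a=4:    L    L    L    W    W    W    W    W
a=5:    W    W    W    W    L    L    L    W
a=6:    L    L    L    W    W    W    W    W
a=7:    W    W    W    W    L    L    L    W
a=8:    L    L    L    W    W    W    W    W
Cells with no legal move (terminal, hence L): (0,0), (0,1), (0,2).
The remaining L cells, each justified by listing all of its moves:
(0,6): →(0,3)(W) only, which is W, so L
(0,7): →(0,4)(W) only, which is W, so L
(1,4): →(0,4)(W), (1,1)(W), (0,3)(W) — all W, so L
(1,5): →(0,5)(W), (1,2)(W), (0,4)(W) — all W, so L
(2,0): →(1,0)(W) only, which is W, so L
(2,1): →(1,1)(W), (1,0)(W) — all W, so L
(2,2): →(1,2)(W), (1,1)(W) — all W, so L
(2,7): →(1,7)(W), (2,4)(W), (1,6)(W) — all W, so L
(3,4): →(2,4)(W), (3,1)(W), (2,3)(W) — all W, so L
(3,5): →(2,5)(W), (3,2)(W), (2,4)(W) — all W, so L
(3,6): →(2,6)(W), (3,3)(W), (2,5)(W) — all W, so L
(4,0): →(3,0)(W) only, which is W, so L
(4,1): →(3,1)(W), (3,0)(W) — all W, so L
(4,2): →(3,2)(W), (3,1)(W) — all W, so L
(5,4): →(4,4)(W), (5,1)(W), (4,3)(W) — all W, so L
(5,5): →(4,5)(W), (5,2)(W), (4,4)(W) — all W, so L
(5,6): →(4,6)(W), (5,3)(W), (4,5)(W) — all W, so L
(6,0): →(5,0)(W) only, which is W, so L
(6,1): →(5,1)(W), (5,0)(W) — all W, so L
(6,2): →(5,2)(W), (5,1)(W) — all W, so L
(7,4): →(6,4)(W), (7,1)(W), (6,3)(W) — all W, so L
(7,5): →(6,5)(W), (7,2)(W), (6,4)(W) — all W, so L
(7,6): →(6,6)(W), (7,3)(W), (6,5)(W) — all W, so L
(8,0): →(7,0)(W) only, which is W, so L
(8,1): →(7,1)(W), (7,0)(W) — all W, so L
(8,2): →(7,2)(W), (7,1)(W) — all W, so L
Every other cell has at least one move into one of the L cells above, so it is W.
(5,7): the move to (5,4) reaches an L cell, so W
(5,2): the move to (4,2) reaches an L cell, so W
(8,1): one of the L cells justified above, so L

(5,7): W, (5,2): W, (8,1): L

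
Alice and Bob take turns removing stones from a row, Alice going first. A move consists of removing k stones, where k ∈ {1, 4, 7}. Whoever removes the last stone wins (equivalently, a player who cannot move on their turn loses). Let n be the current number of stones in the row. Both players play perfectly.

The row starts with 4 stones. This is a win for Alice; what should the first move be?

Label each position W (a win for the player to move) or L (a loss). A position with no legal move is L; any other position is W exactly when some move reaches an L, and L when every move reaches a W.
n=0: no move → L
n=1: can move to 0, which is L ⇒ W
n=2: the only move is to 1(W), a W ⇒ L
n=3: can move to 2, which is L ⇒ W
n=4: can move to 0, which is L ⇒ W
From 4, the L positions reachable in one move are: 0.

Remove 4, leaving 0.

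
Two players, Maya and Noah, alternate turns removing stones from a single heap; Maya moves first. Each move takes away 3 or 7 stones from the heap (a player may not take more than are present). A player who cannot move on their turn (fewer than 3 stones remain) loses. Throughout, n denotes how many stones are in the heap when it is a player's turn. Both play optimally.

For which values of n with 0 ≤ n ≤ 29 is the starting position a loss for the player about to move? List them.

0, 1, 2, 6, 10, 11, 12, 16, 20, 21, 22, 26

Build the W/L table. Terminal = L. A non-terminal position is W if it has a move to some L; otherwise it is L.
n=0: no move → L
n=1: no move → L
n=2: no move → L
n=3: reaches L-position 0 → W
n=4: reaches L-position 1 → W
n=5: reaches L-position 2 → W
n=6: only reaches 3(W), which is W → L
n=7: reaches L-position 0 → W
n=8: reaches L-position 1 → W
n=9: reaches L-position 6 → W
n=10: only reaches 7(W), 3(W), all W → L
n=11: only reaches 8(W), 4(W), all W → L
n=12: only reaches 9(W), 5(W), all W → L
n=13: reaches L-position 10 → W
n=14: reaches L-position 11 → W
n=15: reaches L-position 12 → W
n=16: only reaches 13(W), 9(W), all W → L
n=17: reaches L-position 10 → W
n=18: reaches L-position 11 → W
n=19: reaches L-position 16 → W
n=20: only reaches 17(W), 13(W), all W → L
n=21: only reaches 18(W), 14(W), all W → L
n=22: only reaches 19(W), 15(W), all W → L
n=23: reaches L-position 20 → W
n=24: reaches L-position 21 → W
n=25: reaches L-position 22 → W
n=26: only reaches 23(W), 19(W), all W → L
n=27: reaches L-position 20 → W
n=28: reaches L-position 21 → W
n=29: reaches L-position 26 → W
The losing starting values of n are exactly the entries labelled L in this table (12 of them).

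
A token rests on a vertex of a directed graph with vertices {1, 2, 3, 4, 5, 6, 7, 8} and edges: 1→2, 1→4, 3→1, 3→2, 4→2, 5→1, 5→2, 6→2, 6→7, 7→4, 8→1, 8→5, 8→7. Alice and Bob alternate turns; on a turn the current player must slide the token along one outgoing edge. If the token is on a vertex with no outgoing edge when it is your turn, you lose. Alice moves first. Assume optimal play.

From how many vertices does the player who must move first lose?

2

Compute win/loss labels from the base case upward. A position with no move is L. Any other position is W if it can reach an L in one move, else L.
Every edge goes from a vertex to one that appears earlier in the order 2, 4, 1, 7, 3, 5, 8, 6, so processing vertices in that order labels each vertex after all of its successors.
2: no outgoing edge → L
4: reaches L-position 2 → W
1: reaches L-position 2 → W
7: only reaches 4(W), which is W → L
3: reaches L-position 2 → W
5: reaches L-position 2 → W
8: reaches L-position 7 → W
6: reaches L-position 7 → W
The L vertices are 2, 7; that is 2 in all.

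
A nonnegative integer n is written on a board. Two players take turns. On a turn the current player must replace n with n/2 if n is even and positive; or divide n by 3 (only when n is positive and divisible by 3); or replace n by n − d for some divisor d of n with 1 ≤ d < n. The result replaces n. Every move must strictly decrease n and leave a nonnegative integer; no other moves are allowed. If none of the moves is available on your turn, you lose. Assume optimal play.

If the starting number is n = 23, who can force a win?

Compute win/loss labels from the base case upward. A position with no move is L. Any other position is W if it can reach an L in one move, else L.
n=0: no move → L
n=1: no move → L
n=2: can move to 1, which is L ⇒ W
n=3: can move to 1, which is L ⇒ W
n=4: moves to 2(W), 3(W); every one is W ⇒ L
n=5: can move to 4, which is L ⇒ W
n=6: can move to 4, which is L ⇒ W
n=7: the only move is to 6(W), a W ⇒ L
n=8: can move to 4, which is L ⇒ W
n=9: moves to 3(W), 6(W), 8(W); every one is W ⇒ L
n=10: can move to 9, which is L ⇒ W
n=11: the only move is to 10(W), a W ⇒ L
n=12: can move to 4, which is L ⇒ W
n=13: the only move is to 12(W), a W ⇒ L
n=14: can move to 7, which is L ⇒ W
n=15: moves to 5(W), 10(W), 12(W), 14(W); every one is W ⇒ L
n=16: can move to 15, which is L ⇒ W
n=17: the only move is to 16(W), a W ⇒ L
n=18: can move to 9, which is L ⇒ W
n=19: the only move is to 18(W), a W ⇒ L
n=20: can move to 15, which is L ⇒ W
n=21: can move to 7, which is L ⇒ W
n=22: can move to 11, which is L ⇒ W
n=23: the only move is to 22(W), a W ⇒ L
The starting position 23 is L: whatever the player to move does, the opponent receives a W position.

The second player wins.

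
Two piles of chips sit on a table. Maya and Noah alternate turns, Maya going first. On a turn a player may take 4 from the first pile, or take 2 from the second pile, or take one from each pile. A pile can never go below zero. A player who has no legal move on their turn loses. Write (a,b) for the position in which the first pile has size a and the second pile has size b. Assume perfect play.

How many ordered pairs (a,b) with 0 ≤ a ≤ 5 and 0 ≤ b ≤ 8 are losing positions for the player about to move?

Compute win/loss labels from the base case upward. A position with no move is L. Any other position is W if it can reach an L in one move, else L.
Every move lowers a or b (never raises either), so fill the grid row by row in increasing a, and left to right within a row: each cell's successors are then already labelled.
      b=0  b=1  b=2  b=3  b=4  b=5  b=6  b=7  b=8
a=0:    L    L    W    W    L    L    W    W    L
a=1:    L    W    W    L    L    W    W    L    L
a=2:    L    W    W    L    W    W    L    L    W
a=3:    L    W    W    L    W    W    L    W    W
a=4:    W    W    L    L    W    W    L    W    W
a=5:    W    L    L    W    W    L    L    W    W
Cells with no legal move (terminal, hence L): (0,0), (0,1), (1,0), (2,0), (3,0).
The remaining L cells, each justified by listing all of its moves:
(0,4): →(0,2)(W) only, which is W, so L
(0,5): →(0,3)(W) only, which is W, so L
(0,8): →(0,6)(W) only, which is W, so L
(1,3): →(1,1)(W), (0,2)(W) — all W, so L
(1,4): →(1,2)(W), (0,3)(W) — all W, so L
(1,7): →(1,5)(W), (0,6)(W) — all W, so L
(1,8): →(1,6)(W), (0,7)(W) — all W, so L
(2,3): →(2,1)(W), (1,2)(W) — all W, so L
(2,6): →(2,4)(W), (1,5)(W) — all W, so L
(2,7): →(2,5)(W), (1,6)(W) — all W, so L
(3,3): →(3,1)(W), (2,2)(W) — all W, so L
(3,6): →(3,4)(W), (2,5)(W) — all W, so L
(4,2): →(0,2)(W), (4,0)(W), (3,1)(W) — all W, so L
(4,3): →(0,3)(W), (4,1)(W), (3,2)(W) — all W, so L
(4,6): →(0,6)(W), (4,4)(W), (3,5)(W) — all W, so L
(5,1): →(1,1)(W), (4,0)(W) — all W, so L
(5,2): →(1,2)(W), (5,0)(W), (4,1)(W) — all W, so L
(5,5): →(1,5)(W), (5,3)(W), (4,4)(W) — all W, so L
(5,6): →(1,6)(W), (5,4)(W), (4,5)(W) — all W, so L
Every other cell has at least one move into one of the L cells above, so it is W.
L cells per row: a=0: 5, a=1: 5, a=2: 4, a=3: 3, a=4: 3, a=5: 4; total 24.

24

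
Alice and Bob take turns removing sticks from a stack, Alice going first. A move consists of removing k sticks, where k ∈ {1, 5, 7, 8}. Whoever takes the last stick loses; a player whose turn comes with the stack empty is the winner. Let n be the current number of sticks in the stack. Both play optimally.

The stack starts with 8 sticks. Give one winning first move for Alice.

Build the W/L table. Terminal = W. A non-terminal position is W if it has a move to some L; otherwise it is L.
n=0: no move; the opponent has just taken the last stick and therefore loses → W
n=1: the only move is to 0(W), a W ⇒ L
n=2: can move to 1, which is L ⇒ W
n=3: the only move is to 2(W), a W ⇒ L
n=4: can move to 3, which is L ⇒ W
n=5: moves to 4(W), 0(W); every one is W ⇒ L
n=6: can move to 5, which is L ⇒ W
n=7: moves to 6(W), 2(W), 0(W); every one is W ⇒ L
n=8: can move to 7, which is L ⇒ W
From 8, the L positions reachable in one move are: 7, 3, 1. Any move reaching one of these is winning.

Remove 1, leaving 7.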